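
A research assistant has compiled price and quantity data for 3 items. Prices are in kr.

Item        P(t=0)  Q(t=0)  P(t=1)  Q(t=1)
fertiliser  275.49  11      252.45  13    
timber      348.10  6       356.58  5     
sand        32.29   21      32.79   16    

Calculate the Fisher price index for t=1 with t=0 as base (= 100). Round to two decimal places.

Laspeyres component (base-period weights):
ΣP(t=1)Q(t=0) = 252.45×11 + 356.58×6 + 32.79×21 = 2776.95 + 2139.48 + 688.59 = 5605.02
ΣP(t=0)Q(t=0) = 275.49×11 + 348.10×6 + 32.29×21 = 3030.39 + 2088.6 + 678.09 = 5797.08
L = 5605.02 / 5797.08 × 100 = 96.6870
Paasche component (current-period weights):
ΣP(t=1)Q(t=1) = 252.45×13 + 356.58×5 + 32.79×16 = 3281.85 + 1782.9 + 524.64 = 5589.39
ΣP(t=0)Q(t=1) = 275.49×13 + 348.10×5 + 32.29×16 = 3581.37 + 1740.5 + 516.64 = 5838.51
P = 5589.39 / 5838.51 × 100 = 95.7332
Fisher = √(L × P) = √(96.6870 × 95.7332) = 96.2089

96.21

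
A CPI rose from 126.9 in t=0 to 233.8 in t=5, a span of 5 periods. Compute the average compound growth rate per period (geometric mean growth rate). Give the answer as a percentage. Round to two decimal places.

Growth factor = (233.8/126.9)^(1/5) = (1.842396)^(1/5) = 1.129995
Growth rate = 1.129995 − 1 = 0.129995 = 12.9995%

13.00%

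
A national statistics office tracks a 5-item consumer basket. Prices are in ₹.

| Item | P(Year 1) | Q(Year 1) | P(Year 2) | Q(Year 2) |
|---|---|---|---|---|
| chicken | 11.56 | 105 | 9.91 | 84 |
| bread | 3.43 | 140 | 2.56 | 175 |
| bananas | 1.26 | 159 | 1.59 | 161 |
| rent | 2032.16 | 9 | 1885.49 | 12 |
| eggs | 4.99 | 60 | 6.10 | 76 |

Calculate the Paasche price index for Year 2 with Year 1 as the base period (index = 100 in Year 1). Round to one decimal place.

Paasche price index uses current-period quantities as weights.
ΣP(Year 2)·Q(Year 2) = 9.91×84 + 2.56×175 + 1.59×161 + 1885.49×12 + 6.10×76 = 832.44 + 448 + 255.99 + 22625.88 + 463.6 = 24625.91
ΣP(Year 1)·Q(Year 2) = 11.56×84 + 3.43×175 + 1.26×161 + 2032.16×12 + 4.99×76 = 971.04 + 600.25 + 202.86 + 24385.92 + 379.24 = 26539.31
Index = 24625.91 / 26539.31 × 100 = 92.7903

92.8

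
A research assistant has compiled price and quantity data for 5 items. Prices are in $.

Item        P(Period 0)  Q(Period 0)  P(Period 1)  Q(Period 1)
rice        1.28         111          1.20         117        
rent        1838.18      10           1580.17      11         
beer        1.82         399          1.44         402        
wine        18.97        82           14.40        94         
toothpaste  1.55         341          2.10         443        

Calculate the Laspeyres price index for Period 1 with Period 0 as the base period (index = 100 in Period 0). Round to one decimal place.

86.3

Laspeyres price index uses base-period quantities as weights.
ΣP(Period 1)·Q(Period 0) = 1.20×111 + 1580.17×10 + 1.44×399 + 14.40×82 + 2.10×341 = 133.2 + 15801.7 + 574.56 + 1180.8 + 716.1 = 18406.36
ΣP(Period 0)·Q(Period 0) = 1.28×111 + 1838.18×10 + 1.82×399 + 18.97×82 + 1.55×341 = 142.08 + 18381.8 + 726.18 + 1555.54 + 528.55 = 21334.15
Index = 18406.36 / 21334.15 × 100 = 86.2765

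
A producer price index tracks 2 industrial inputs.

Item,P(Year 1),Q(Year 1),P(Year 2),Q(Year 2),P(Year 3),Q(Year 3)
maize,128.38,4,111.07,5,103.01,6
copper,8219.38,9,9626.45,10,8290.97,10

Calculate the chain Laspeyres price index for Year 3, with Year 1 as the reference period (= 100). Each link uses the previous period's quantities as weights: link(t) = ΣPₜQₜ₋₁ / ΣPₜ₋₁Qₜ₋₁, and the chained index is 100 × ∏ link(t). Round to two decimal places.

100.73

Link Year 1→Year 2:
ΣP(Year 2)Q(Year 1) = 111.07×4 + 9626.45×9 = 444.28 + 86638.05 = 87082.33
ΣP(Year 1)Q(Year 1) = 128.38×4 + 8219.38×9 = 513.52 + 73974.42 = 74487.94
link = 87082.33/74487.94 = 1.169080
Link Year 2→Year 3:
ΣP(Year 3)Q(Year 2) = 103.01×5 + 8290.97×10 = 515.05 + 82909.7 = 83424.75
ΣP(Year 2)Q(Year 2) = 111.07×5 + 9626.45×10 = 555.35 + 96264.5 = 96819.85
link = 83424.75/96819.85 = 0.861649
Chained index = 100 × 1.169080 × 0.861649 = 100.7337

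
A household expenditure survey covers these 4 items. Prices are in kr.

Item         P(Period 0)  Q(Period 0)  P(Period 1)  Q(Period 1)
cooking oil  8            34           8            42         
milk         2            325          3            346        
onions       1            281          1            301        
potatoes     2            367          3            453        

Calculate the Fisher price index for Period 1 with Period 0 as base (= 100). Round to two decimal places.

Laspeyres component (base-period weights):
ΣP(Period 1)Q(Period 0) = 8×34 + 3×325 + 1×281 + 3×367 = 272 + 975 + 281 + 1101 = 2629
ΣP(Period 0)Q(Period 0) = 8×34 + 2×325 + 1×281 + 2×367 = 272 + 650 + 281 + 734 = 1937
L = 2629 / 1937 × 100 = 135.7253
Paasche component (current-period weights):
ΣP(Period 1)Q(Period 1) = 8×42 + 3×346 + 1×301 + 3×453 = 336 + 1038 + 301 + 1359 = 3034
ΣP(Period 0)Q(Period 1) = 8×42 + 2×346 + 1×301 + 2×453 = 336 + 692 + 301 + 906 = 2235
P = 3034 / 2235 × 100 = 135.7494
Fisher = √(L × P) = √(135.7253 × 135.7494) = 135.7374

135.74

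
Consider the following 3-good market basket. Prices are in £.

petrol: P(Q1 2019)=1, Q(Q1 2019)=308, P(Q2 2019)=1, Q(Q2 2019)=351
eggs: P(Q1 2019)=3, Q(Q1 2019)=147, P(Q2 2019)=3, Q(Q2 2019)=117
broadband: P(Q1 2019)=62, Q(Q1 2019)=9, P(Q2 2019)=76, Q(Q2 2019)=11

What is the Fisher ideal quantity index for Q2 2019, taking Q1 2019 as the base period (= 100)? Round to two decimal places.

Laspeyres component (base-period weights):
ΣP(Q1 2019)Q(Q2 2019) = 1×351 + 3×117 + 62×11 = 351 + 351 + 682 = 1384
ΣP(Q1 2019)Q(Q1 2019) = 1×308 + 3×147 + 62×9 = 308 + 441 + 558 = 1307
L = 1384 / 1307 × 100 = 105.8914
Paasche component (current-period weights):
ΣP(Q2 2019)Q(Q2 2019) = 1×351 + 3×117 + 76×11 = 351 + 351 + 836 = 1538
ΣP(Q2 2019)Q(Q1 2019) = 1×308 + 3×147 + 76×9 = 308 + 441 + 684 = 1433
P = 1538 / 1433 × 100 = 107.3273
Fisher = √(L × P) = √(105.8914 × 107.3273) = 106.6069

106.61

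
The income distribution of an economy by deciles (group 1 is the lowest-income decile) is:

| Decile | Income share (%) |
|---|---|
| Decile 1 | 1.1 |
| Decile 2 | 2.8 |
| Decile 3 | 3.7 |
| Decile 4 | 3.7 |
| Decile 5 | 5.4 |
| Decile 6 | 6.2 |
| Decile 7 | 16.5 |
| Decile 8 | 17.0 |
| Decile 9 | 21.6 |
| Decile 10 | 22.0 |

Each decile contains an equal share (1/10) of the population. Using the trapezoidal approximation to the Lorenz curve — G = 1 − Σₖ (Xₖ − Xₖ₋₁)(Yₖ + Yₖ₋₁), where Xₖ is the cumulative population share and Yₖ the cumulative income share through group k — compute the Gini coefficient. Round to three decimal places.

Cumulative income shares Yₖ: 0.0110, 0.0390, 0.0760, 0.1130, 0.1670, 0.2290, 0.3940, 0.5640, 0.7800, 1.0000
Σ (Xₖ−Xₖ₋₁)(Yₖ+Yₖ₋₁) = (1/10)(0.0110+0.0000) + (1/10)(0.0390+0.0110) + (1/10)(0.0760+0.0390) + (1/10)(0.1130+0.0760) + (1/10)(0.1670+0.1130) + (1/10)(0.2290+0.1670) + (1/10)(0.3940+0.2290) + (1/10)(0.5640+0.3940) + (1/10)(0.7800+0.5640) + (1/10)(1.0000+0.7800)
  = 0.0011 + 0.0050 + 0.0115 + 0.0189 + 0.0280 + 0.0396 + 0.0623 + 0.0958 + 0.1344 + 0.1780 = 0.5746
G = 1 − 0.5746 = 0.4254

0.425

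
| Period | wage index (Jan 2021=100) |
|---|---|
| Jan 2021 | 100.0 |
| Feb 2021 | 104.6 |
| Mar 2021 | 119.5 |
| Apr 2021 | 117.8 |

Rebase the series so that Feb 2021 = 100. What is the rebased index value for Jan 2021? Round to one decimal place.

Rebased(Jan 2021) = 100.0 / 104.6 × 100 = 95.6023

95.6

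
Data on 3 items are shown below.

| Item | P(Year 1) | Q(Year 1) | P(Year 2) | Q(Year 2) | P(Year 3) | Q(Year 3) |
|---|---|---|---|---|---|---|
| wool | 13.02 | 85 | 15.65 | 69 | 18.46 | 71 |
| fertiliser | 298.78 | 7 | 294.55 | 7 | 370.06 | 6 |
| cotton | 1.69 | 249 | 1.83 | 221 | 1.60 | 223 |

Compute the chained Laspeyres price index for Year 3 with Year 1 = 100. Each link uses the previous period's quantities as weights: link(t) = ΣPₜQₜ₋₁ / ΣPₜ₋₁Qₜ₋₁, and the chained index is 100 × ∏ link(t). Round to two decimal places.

126.46

Link Year 1→Year 2:
ΣP(Year 2)Q(Year 1) = 15.65×85 + 294.55×7 + 1.83×249 = 1330.25 + 2061.85 + 455.67 = 3847.77
ΣP(Year 1)Q(Year 1) = 13.02×85 + 298.78×7 + 1.69×249 = 1106.7 + 2091.46 + 420.81 = 3618.97
link = 3847.77/3618.97 = 1.063222
Link Year 2→Year 3:
ΣP(Year 3)Q(Year 2) = 18.46×69 + 370.06×7 + 1.60×221 = 1273.74 + 2590.42 + 353.6 = 4217.76
ΣP(Year 2)Q(Year 2) = 15.65×69 + 294.55×7 + 1.83×221 = 1079.85 + 2061.85 + 404.43 = 3546.13
link = 4217.76/3546.13 = 1.189398
Chained index = 100 × 1.063222 × 1.189398 = 126.4595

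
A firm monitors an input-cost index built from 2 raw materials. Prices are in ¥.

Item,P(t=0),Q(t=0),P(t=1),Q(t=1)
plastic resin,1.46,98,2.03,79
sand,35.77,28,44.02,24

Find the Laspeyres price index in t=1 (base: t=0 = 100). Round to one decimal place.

Laspeyres price index uses base-period quantities as weights.
ΣP(t=1)·Q(t=0) = 2.03×98 + 44.02×28 = 198.94 + 1232.56 = 1431.5
ΣP(t=0)·Q(t=0) = 1.46×98 + 35.77×28 = 143.08 + 1001.56 = 1144.64
Index = 1431.5 / 1144.64 × 100 = 125.0612

125.1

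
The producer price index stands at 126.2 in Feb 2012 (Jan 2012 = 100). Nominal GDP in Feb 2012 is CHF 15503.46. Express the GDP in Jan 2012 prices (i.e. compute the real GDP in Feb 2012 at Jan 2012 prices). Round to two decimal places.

Real = Nominal ÷ (Index/100) = 15503.46 ÷ (126.2/100)
     = 15503.46 ÷ 1.262 = 12284.8336

12284.83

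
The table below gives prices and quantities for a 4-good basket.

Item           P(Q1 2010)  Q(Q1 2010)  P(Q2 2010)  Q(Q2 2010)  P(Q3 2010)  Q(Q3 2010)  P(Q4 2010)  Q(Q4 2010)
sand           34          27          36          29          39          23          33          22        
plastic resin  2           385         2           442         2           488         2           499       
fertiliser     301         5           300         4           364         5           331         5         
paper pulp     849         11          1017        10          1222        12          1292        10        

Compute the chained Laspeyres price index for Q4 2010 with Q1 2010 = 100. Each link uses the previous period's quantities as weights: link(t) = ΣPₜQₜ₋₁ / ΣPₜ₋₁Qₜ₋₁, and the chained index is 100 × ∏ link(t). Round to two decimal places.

Link Q1 2010→Q2 2010:
ΣP(Q2 2010)Q(Q1 2010) = 36×27 + 2×385 + 300×5 + 1017×11 = 972 + 770 + 1500 + 11187 = 14429
ΣP(Q1 2010)Q(Q1 2010) = 34×27 + 2×385 + 301×5 + 849×11 = 918 + 770 + 1505 + 9339 = 12532
link = 14429/12532 = 1.151372
Link Q2 2010→Q3 2010:
ΣP(Q3 2010)Q(Q2 2010) = 39×29 + 2×442 + 364×4 + 1222×10 = 1131 + 884 + 1456 + 12220 = 15691
ΣP(Q2 2010)Q(Q2 2010) = 36×29 + 2×442 + 300×4 + 1017×10 = 1044 + 884 + 1200 + 10170 = 13298
link = 15691/13298 = 1.179952
Link Q3 2010→Q4 2010:
ΣP(Q4 2010)Q(Q3 2010) = 33×23 + 2×488 + 331×5 + 1292×12 = 759 + 976 + 1655 + 15504 = 18894
ΣP(Q3 2010)Q(Q3 2010) = 39×23 + 2×488 + 364×5 + 1222×12 = 897 + 976 + 1820 + 14664 = 18357
link = 18894/18357 = 1.029253
Chained index = 100 × 1.151372 × 1.179952 × 1.029253 = 139.8306

139.83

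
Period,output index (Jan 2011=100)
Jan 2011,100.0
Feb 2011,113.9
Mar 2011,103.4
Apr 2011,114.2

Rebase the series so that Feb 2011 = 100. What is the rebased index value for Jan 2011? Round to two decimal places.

Rebased(Jan 2011) = 100.0 / 113.9 × 100 = 87.7963

87.80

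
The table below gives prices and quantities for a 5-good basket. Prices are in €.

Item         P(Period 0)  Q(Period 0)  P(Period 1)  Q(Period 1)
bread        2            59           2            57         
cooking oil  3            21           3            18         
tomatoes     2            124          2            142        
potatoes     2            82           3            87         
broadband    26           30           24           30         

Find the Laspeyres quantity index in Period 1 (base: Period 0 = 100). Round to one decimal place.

Laspeyres quantity index uses base-period prices as weights.
ΣP(Period 0)·Q(Period 1) = 2×57 + 3×18 + 2×142 + 2×87 + 26×30 = 114 + 54 + 284 + 174 + 780 = 1406
ΣP(Period 0)·Q(Period 0) = 2×59 + 3×21 + 2×124 + 2×82 + 26×30 = 118 + 63 + 248 + 164 + 780 = 1373
Index = 1406 / 1373 × 100 = 102.4035

102.4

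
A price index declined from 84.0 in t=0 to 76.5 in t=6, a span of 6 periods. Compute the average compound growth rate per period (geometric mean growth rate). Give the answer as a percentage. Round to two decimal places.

-1.55%

Growth factor = (76.5/84.0)^(1/6) = (0.910714)^(1/6) = 0.984533
Growth rate = 0.984533 − 1 = -0.015467 = -1.5467%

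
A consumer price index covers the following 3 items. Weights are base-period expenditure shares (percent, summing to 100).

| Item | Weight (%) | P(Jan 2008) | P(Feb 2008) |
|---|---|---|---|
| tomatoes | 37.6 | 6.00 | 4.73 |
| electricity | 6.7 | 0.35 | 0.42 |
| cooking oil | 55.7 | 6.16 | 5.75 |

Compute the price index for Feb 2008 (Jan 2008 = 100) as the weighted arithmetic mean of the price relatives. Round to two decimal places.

tomatoes: 37.6 × (4.73/6.00) = 37.6 × 0.788333 = 29.6413
electricity: 6.7 × (0.42/0.35) = 6.7 × 1.200000 = 8.0400
cooking oil: 55.7 × (5.75/6.16) = 55.7 × 0.933442 = 51.9927
Index = Σ wᵢ·(p₁ᵢ/p₀ᵢ) = 29.6413 + 8.0400 + 51.9927 = 89.6740

89.67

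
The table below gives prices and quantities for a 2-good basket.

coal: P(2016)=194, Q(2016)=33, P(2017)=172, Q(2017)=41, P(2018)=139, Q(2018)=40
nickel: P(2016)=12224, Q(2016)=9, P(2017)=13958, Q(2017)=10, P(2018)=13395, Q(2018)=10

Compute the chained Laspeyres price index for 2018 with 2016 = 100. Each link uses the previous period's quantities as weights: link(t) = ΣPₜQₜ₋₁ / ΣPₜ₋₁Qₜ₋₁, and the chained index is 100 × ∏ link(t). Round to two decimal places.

107.41

Link 2016→2017:
ΣP(2017)Q(2016) = 172×33 + 13958×9 = 5676 + 125622 = 131298
ΣP(2016)Q(2016) = 194×33 + 12224×9 = 6402 + 110016 = 116418
link = 131298/116418 = 1.127815
Link 2017→2018:
ΣP(2018)Q(2017) = 139×41 + 13395×10 = 5699 + 133950 = 139649
ΣP(2017)Q(2017) = 172×41 + 13958×10 = 7052 + 139580 = 146632
link = 139649/146632 = 0.952377
Chained index = 100 × 1.127815 × 0.952377 = 107.4106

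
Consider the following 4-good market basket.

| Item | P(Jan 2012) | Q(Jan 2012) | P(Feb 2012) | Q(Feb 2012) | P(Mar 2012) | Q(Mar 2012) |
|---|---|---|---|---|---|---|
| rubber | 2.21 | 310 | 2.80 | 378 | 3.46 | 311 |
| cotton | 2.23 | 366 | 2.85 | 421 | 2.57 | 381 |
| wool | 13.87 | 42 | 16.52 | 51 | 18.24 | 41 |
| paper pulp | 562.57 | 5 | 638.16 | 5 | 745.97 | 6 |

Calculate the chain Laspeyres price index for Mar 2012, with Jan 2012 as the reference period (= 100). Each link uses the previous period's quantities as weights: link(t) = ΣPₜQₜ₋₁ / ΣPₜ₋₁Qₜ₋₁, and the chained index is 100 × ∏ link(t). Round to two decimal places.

132.63

Link Jan 2012→Feb 2012:
ΣP(Feb 2012)Q(Jan 2012) = 2.80×310 + 2.85×366 + 16.52×42 + 638.16×5 = 868 + 1043.1 + 693.84 + 3190.8 = 5795.74
ΣP(Jan 2012)Q(Jan 2012) = 2.21×310 + 2.23×366 + 13.87×42 + 562.57×5 = 685.1 + 816.18 + 582.54 + 2812.85 = 4896.67
link = 5795.74/4896.67 = 1.183608
Link Feb 2012→Mar 2012:
ΣP(Mar 2012)Q(Feb 2012) = 3.46×378 + 2.57×421 + 18.24×51 + 745.97×5 = 1307.88 + 1081.97 + 930.24 + 3729.85 = 7049.94
ΣP(Feb 2012)Q(Feb 2012) = 2.80×378 + 2.85×421 + 16.52×51 + 638.16×5 = 1058.4 + 1199.85 + 842.52 + 3190.8 = 6291.57
link = 7049.94/6291.57 = 1.120537
Chained index = 100 × 1.183608 × 1.120537 = 132.6278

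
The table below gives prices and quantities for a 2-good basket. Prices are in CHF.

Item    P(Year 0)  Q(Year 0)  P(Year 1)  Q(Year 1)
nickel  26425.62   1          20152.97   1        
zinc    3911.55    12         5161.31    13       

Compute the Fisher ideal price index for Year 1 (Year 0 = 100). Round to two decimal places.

Laspeyres component (base-period weights):
ΣP(Year 1)Q(Year 0) = 20152.97×1 + 5161.31×12 = 20152.97 + 61935.72 = 82088.69
ΣP(Year 0)Q(Year 0) = 26425.62×1 + 3911.55×12 = 26425.62 + 46938.6 = 73364.22
L = 82088.69 / 73364.22 × 100 = 111.8920
Paasche component (current-period weights):
ΣP(Year 1)Q(Year 1) = 20152.97×1 + 5161.31×13 = 20152.97 + 67097.03 = 87250
ΣP(Year 0)Q(Year 1) = 26425.62×1 + 3911.55×13 = 26425.62 + 50850.15 = 77275.77
P = 87250 / 77275.77 × 100 = 112.9073
Fisher = √(L × P) = √(111.8920 × 112.9073) = 112.3985

112.40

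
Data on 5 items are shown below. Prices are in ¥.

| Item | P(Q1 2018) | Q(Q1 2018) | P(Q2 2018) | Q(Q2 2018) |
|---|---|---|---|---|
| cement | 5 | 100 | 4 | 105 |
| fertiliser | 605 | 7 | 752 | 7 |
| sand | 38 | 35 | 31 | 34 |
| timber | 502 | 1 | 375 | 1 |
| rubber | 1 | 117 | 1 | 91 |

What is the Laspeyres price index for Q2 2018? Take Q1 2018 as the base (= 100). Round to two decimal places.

Laspeyres price index uses base-period quantities as weights.
ΣP(Q2 2018)·Q(Q1 2018) = 4×100 + 752×7 + 31×35 + 375×1 + 1×117 = 400 + 5264 + 1085 + 375 + 117 = 7241
ΣP(Q1 2018)·Q(Q1 2018) = 5×100 + 605×7 + 38×35 + 502×1 + 1×117 = 500 + 4235 + 1330 + 502 + 117 = 6684
Index = 7241 / 6684 × 100 = 108.3333

108.33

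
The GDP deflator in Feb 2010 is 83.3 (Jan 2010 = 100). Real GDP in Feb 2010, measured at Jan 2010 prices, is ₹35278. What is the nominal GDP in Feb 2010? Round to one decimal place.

29386.6

Nominal = Real × (Index/100) = 35278 × (83.3/100)
        = 35278 × 0.833 = 29386.5740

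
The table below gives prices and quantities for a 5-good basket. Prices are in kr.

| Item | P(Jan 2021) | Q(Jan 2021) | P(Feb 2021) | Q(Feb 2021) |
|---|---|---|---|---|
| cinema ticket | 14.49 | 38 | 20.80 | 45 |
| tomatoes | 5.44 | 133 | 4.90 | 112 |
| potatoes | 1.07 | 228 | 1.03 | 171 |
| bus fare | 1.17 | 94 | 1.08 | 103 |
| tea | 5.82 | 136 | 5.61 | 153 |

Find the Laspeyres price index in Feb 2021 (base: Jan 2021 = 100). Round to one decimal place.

Laspeyres price index uses base-period quantities as weights.
ΣP(Feb 2021)·Q(Jan 2021) = 20.80×38 + 4.90×133 + 1.03×228 + 1.08×94 + 5.61×136 = 790.4 + 651.7 + 234.84 + 101.52 + 762.96 = 2541.42
ΣP(Jan 2021)·Q(Jan 2021) = 14.49×38 + 5.44×133 + 1.07×228 + 1.17×94 + 5.82×136 = 550.62 + 723.52 + 243.96 + 109.98 + 791.52 = 2419.6
Index = 2541.42 / 2419.6 × 100 = 105.0347

105.0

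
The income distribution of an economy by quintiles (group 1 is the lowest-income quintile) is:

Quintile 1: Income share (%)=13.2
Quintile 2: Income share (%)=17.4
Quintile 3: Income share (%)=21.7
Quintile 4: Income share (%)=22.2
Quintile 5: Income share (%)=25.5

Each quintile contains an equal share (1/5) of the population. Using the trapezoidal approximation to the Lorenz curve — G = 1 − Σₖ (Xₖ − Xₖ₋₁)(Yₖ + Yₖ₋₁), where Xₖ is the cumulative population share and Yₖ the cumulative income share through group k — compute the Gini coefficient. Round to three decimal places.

0.118

Cumulative income shares Yₖ: 0.1320, 0.3060, 0.5230, 0.7450, 1.0000
Σ (Xₖ−Xₖ₋₁)(Yₖ+Yₖ₋₁) = (1/5)(0.1320+0.0000) + (1/5)(0.3060+0.1320) + (1/5)(0.5230+0.3060) + (1/5)(0.7450+0.5230) + (1/5)(1.0000+0.7450)
  = 0.0264 + 0.0876 + 0.1658 + 0.2536 + 0.3490 = 0.8824
G = 1 − 0.8824 = 0.1176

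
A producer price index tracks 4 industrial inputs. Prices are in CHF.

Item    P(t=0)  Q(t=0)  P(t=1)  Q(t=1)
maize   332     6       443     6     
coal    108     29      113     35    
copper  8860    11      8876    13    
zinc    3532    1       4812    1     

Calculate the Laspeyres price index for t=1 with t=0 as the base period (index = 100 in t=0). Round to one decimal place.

102.1

Laspeyres price index uses base-period quantities as weights.
ΣP(t=1)·Q(t=0) = 443×6 + 113×29 + 8876×11 + 4812×1 = 2658 + 3277 + 97636 + 4812 = 108383
ΣP(t=0)·Q(t=0) = 332×6 + 108×29 + 8860×11 + 3532×1 = 1992 + 3132 + 97460 + 3532 = 106116
Index = 108383 / 106116 × 100 = 102.1363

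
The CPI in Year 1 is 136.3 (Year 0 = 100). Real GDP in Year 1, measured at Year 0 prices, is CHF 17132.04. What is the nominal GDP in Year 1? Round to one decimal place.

Nominal = Real × (Index/100) = 17132.04 × (136.3/100)
        = 17132.04 × 1.363 = 23350.9705

23351.0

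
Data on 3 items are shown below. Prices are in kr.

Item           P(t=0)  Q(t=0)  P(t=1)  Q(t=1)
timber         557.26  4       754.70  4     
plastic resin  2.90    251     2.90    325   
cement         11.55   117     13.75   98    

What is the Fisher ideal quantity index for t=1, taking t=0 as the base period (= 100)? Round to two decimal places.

Laspeyres component (base-period weights):
ΣP(t=0)Q(t=1) = 557.26×4 + 2.90×325 + 11.55×98 = 2229.04 + 942.5 + 1131.9 = 4303.44
ΣP(t=0)Q(t=0) = 557.26×4 + 2.90×251 + 11.55×117 = 2229.04 + 727.9 + 1351.35 = 4308.29
L = 4303.44 / 4308.29 × 100 = 99.8874
Paasche component (current-period weights):
ΣP(t=1)Q(t=1) = 754.70×4 + 2.90×325 + 13.75×98 = 3018.8 + 942.5 + 1347.5 = 5308.8
ΣP(t=1)Q(t=0) = 754.70×4 + 2.90×251 + 13.75×117 = 3018.8 + 727.9 + 1608.75 = 5355.45
P = 5308.8 / 5355.45 × 100 = 99.1289
Fisher = √(L × P) = √(99.8874 × 99.1289) = 99.5075

99.51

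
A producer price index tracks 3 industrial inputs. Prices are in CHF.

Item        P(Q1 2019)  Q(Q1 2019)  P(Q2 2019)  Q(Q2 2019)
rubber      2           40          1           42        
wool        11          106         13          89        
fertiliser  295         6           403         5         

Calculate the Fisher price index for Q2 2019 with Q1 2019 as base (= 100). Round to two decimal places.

Laspeyres component (base-period weights):
ΣP(Q2 2019)Q(Q1 2019) = 1×40 + 13×106 + 403×6 = 40 + 1378 + 2418 = 3836
ΣP(Q1 2019)Q(Q1 2019) = 2×40 + 11×106 + 295×6 = 80 + 1166 + 1770 = 3016
L = 3836 / 3016 × 100 = 127.1883
Paasche component (current-period weights):
ΣP(Q2 2019)Q(Q2 2019) = 1×42 + 13×89 + 403×5 = 42 + 1157 + 2015 = 3214
ΣP(Q1 2019)Q(Q2 2019) = 2×42 + 11×89 + 295×5 = 84 + 979 + 1475 = 2538
P = 3214 / 2538 × 100 = 126.6351
Fisher = √(L × P) = √(127.1883 × 126.6351) = 126.9114

126.91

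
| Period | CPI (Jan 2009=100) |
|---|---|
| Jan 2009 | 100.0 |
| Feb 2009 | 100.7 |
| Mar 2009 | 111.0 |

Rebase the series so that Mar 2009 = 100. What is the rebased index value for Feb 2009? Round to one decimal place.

90.7

Rebased(Feb 2009) = 100.7 / 111.0 × 100 = 90.7207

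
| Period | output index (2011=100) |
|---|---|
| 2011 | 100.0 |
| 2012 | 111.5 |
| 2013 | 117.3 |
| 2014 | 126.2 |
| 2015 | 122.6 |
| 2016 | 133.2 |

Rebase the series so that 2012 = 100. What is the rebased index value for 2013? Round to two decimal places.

105.20

Rebased(2013) = 117.3 / 111.5 × 100 = 105.2018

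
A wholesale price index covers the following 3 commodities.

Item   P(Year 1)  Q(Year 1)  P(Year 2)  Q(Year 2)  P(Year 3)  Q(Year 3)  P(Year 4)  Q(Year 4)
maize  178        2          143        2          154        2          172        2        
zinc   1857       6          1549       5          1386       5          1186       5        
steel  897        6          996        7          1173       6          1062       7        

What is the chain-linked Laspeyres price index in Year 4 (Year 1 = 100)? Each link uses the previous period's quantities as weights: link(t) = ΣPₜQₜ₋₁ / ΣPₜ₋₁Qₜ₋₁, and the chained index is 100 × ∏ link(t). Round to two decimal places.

Link Year 1→Year 2:
ΣP(Year 2)Q(Year 1) = 143×2 + 1549×6 + 996×6 = 286 + 9294 + 5976 = 15556
ΣP(Year 1)Q(Year 1) = 178×2 + 1857×6 + 897×6 = 356 + 11142 + 5382 = 16880
link = 15556/16880 = 0.921564
Link Year 2→Year 3:
ΣP(Year 3)Q(Year 2) = 154×2 + 1386×5 + 1173×7 = 308 + 6930 + 8211 = 15449
ΣP(Year 2)Q(Year 2) = 143×2 + 1549×5 + 996×7 = 286 + 7745 + 6972 = 15003
link = 15449/15003 = 1.029727
Link Year 3→Year 4:
ΣP(Year 4)Q(Year 3) = 172×2 + 1186×5 + 1062×6 = 344 + 5930 + 6372 = 12646
ΣP(Year 3)Q(Year 3) = 154×2 + 1386×5 + 1173×6 = 308 + 6930 + 7038 = 14276
link = 12646/14276 = 0.885822
Chained index = 100 × 0.921564 × 1.029727 × 0.885822 = 84.0610

84.06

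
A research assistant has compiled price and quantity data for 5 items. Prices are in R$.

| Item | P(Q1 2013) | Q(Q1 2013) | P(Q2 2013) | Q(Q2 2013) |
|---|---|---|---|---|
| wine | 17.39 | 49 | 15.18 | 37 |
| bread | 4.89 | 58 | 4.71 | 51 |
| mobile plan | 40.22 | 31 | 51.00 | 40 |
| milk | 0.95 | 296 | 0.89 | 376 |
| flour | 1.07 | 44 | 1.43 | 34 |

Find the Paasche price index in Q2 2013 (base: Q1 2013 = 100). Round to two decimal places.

Paasche price index uses current-period quantities as weights.
ΣP(Q2 2013)·Q(Q2 2013) = 15.18×37 + 4.71×51 + 51.00×40 + 0.89×376 + 1.43×34 = 561.66 + 240.21 + 2040 + 334.64 + 48.62 = 3225.13
ΣP(Q1 2013)·Q(Q2 2013) = 17.39×37 + 4.89×51 + 40.22×40 + 0.95×376 + 1.07×34 = 643.43 + 249.39 + 1608.8 + 357.2 + 36.38 = 2895.2
Index = 3225.13 / 2895.2 × 100 = 111.3958

111.40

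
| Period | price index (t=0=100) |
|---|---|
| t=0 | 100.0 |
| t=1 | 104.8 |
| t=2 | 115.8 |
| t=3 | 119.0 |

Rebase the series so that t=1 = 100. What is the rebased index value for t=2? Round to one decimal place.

Rebased(t=2) = 115.8 / 104.8 × 100 = 110.4962

110.5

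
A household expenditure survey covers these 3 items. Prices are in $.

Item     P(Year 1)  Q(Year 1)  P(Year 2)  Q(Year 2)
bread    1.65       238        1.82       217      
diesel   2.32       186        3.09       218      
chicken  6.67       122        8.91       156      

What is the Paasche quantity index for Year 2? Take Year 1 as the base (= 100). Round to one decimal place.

117.4

Paasche quantity index uses current-period prices as weights.
ΣP(Year 2)·Q(Year 2) = 1.82×217 + 3.09×218 + 8.91×156 = 394.94 + 673.62 + 1389.96 = 2458.52
ΣP(Year 2)·Q(Year 1) = 1.82×238 + 3.09×186 + 8.91×122 = 433.16 + 574.74 + 1087.02 = 2094.92
Index = 2458.52 / 2094.92 × 100 = 117.3563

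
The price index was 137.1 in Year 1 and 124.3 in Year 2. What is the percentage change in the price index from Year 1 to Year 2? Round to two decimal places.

Change = (124.3 − 137.1) / 137.1 × 100
       = -12.8 / 137.1 × 100 = -9.3363%

-9.34%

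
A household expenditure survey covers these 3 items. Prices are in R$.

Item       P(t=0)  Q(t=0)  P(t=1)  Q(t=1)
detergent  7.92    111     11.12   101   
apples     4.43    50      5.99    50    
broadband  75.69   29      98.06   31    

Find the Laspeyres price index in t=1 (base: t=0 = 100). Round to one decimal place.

132.8

Laspeyres price index uses base-period quantities as weights.
ΣP(t=1)·Q(t=0) = 11.12×111 + 5.99×50 + 98.06×29 = 1234.32 + 299.5 + 2843.74 = 4377.56
ΣP(t=0)·Q(t=0) = 7.92×111 + 4.43×50 + 75.69×29 = 879.12 + 221.5 + 2195.01 = 3295.63
Index = 4377.56 / 3295.63 × 100 = 132.8292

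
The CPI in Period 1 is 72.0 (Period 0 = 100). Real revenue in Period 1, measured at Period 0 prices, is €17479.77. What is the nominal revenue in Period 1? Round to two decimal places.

Nominal = Real × (Index/100) = 17479.77 × (72.0/100)
        = 17479.77 × 0.720 = 12585.4344

12585.43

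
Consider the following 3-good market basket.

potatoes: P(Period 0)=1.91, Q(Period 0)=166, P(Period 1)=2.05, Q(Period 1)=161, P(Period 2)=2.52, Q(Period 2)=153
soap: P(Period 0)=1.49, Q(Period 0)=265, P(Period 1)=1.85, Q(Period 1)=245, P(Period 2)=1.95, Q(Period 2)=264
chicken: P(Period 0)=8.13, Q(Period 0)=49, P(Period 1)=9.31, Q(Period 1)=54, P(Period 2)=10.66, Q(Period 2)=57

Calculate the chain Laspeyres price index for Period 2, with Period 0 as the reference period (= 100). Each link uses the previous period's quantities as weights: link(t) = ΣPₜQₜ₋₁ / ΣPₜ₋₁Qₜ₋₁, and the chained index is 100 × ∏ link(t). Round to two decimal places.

131.49

Link Period 0→Period 1:
ΣP(Period 1)Q(Period 0) = 2.05×166 + 1.85×265 + 9.31×49 = 340.3 + 490.25 + 456.19 = 1286.74
ΣP(Period 0)Q(Period 0) = 1.91×166 + 1.49×265 + 8.13×49 = 317.06 + 394.85 + 398.37 = 1110.28
link = 1286.74/1110.28 = 1.158933
Link Period 1→Period 2:
ΣP(Period 2)Q(Period 1) = 2.52×161 + 1.95×245 + 10.66×54 = 405.72 + 477.75 + 575.64 = 1459.11
ΣP(Period 1)Q(Period 1) = 2.05×161 + 1.85×245 + 9.31×54 = 330.05 + 453.25 + 502.74 = 1286.04
link = 1459.11/1286.04 = 1.134576
Chained index = 100 × 1.158933 × 1.134576 = 131.4897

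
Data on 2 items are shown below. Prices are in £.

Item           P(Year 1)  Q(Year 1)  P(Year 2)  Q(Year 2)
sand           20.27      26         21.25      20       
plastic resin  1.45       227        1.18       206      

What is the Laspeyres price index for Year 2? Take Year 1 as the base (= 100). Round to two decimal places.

Laspeyres price index uses base-period quantities as weights.
ΣP(Year 2)·Q(Year 1) = 21.25×26 + 1.18×227 = 552.5 + 267.86 = 820.36
ΣP(Year 1)·Q(Year 1) = 20.27×26 + 1.45×227 = 527.02 + 329.15 = 856.17
Index = 820.36 / 856.17 × 100 = 95.8174

95.82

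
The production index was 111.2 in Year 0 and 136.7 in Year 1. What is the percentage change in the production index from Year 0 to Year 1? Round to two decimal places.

22.93%

Change = (136.7 − 111.2) / 111.2 × 100
       = 25.5 / 111.2 × 100 = 22.9317%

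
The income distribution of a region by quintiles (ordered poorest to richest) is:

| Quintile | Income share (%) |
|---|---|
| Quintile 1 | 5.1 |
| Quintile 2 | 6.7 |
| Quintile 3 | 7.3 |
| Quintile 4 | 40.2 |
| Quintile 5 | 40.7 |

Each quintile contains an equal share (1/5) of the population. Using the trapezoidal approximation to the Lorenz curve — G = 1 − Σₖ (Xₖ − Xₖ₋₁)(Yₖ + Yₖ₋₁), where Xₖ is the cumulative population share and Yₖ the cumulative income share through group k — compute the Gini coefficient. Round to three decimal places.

0.419

Cumulative income shares Yₖ: 0.0510, 0.1180, 0.1910, 0.5930, 1.0000
Σ (Xₖ−Xₖ₋₁)(Yₖ+Yₖ₋₁) = (1/5)(0.0510+0.0000) + (1/5)(0.1180+0.0510) + (1/5)(0.1910+0.1180) + (1/5)(0.5930+0.1910) + (1/5)(1.0000+0.5930)
  = 0.0102 + 0.0338 + 0.0618 + 0.1568 + 0.3186 = 0.5812
G = 1 − 0.5812 = 0.4188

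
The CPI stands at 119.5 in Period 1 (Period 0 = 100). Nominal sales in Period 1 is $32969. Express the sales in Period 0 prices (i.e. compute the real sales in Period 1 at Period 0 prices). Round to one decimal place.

27589.1

Real = Nominal ÷ (Index/100) = 32969 ÷ (119.5/100)
     = 32969 ÷ 1.195 = 27589.1213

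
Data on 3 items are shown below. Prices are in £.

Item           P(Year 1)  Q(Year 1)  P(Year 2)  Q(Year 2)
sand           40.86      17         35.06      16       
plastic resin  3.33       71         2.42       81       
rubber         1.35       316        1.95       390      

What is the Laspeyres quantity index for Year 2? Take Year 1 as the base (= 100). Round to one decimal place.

106.8

Laspeyres quantity index uses base-period prices as weights.
ΣP(Year 1)·Q(Year 2) = 40.86×16 + 3.33×81 + 1.35×390 = 653.76 + 269.73 + 526.5 = 1449.99
ΣP(Year 1)·Q(Year 1) = 40.86×17 + 3.33×71 + 1.35×316 = 694.62 + 236.43 + 426.6 = 1357.65
Index = 1449.99 / 1357.65 × 100 = 106.8015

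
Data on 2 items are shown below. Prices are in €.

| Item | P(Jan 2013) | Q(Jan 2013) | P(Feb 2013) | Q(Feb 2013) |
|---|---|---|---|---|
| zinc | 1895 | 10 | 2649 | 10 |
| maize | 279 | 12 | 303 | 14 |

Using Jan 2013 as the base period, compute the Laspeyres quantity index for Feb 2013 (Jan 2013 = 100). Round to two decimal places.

Laspeyres quantity index uses base-period prices as weights.
ΣP(Jan 2013)·Q(Feb 2013) = 1895×10 + 279×14 = 18950 + 3906 = 22856
ΣP(Jan 2013)·Q(Jan 2013) = 1895×10 + 279×12 = 18950 + 3348 = 22298
Index = 22856 / 22298 × 100 = 102.5025

102.50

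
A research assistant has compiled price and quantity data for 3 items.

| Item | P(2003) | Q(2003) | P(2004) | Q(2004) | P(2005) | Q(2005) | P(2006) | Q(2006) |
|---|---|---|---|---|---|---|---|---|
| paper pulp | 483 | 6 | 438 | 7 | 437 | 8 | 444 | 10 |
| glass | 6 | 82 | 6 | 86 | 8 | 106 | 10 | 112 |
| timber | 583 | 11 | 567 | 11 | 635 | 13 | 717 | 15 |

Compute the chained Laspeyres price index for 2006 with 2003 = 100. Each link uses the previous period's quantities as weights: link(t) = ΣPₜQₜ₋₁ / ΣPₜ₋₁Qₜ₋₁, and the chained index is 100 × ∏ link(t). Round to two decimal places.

115.37

Link 2003→2004:
ΣP(2004)Q(2003) = 438×6 + 6×82 + 567×11 = 2628 + 492 + 6237 = 9357
ΣP(2003)Q(2003) = 483×6 + 6×82 + 583×11 = 2898 + 492 + 6413 = 9803
link = 9357/9803 = 0.954504
Link 2004→2005:
ΣP(2005)Q(2004) = 437×7 + 8×86 + 635×11 = 3059 + 688 + 6985 = 10732
ΣP(2004)Q(2004) = 438×7 + 6×86 + 567×11 = 3066 + 516 + 6237 = 9819
link = 10732/9819 = 1.092983
Link 2005→2006:
ΣP(2006)Q(2005) = 444×8 + 10×106 + 717×13 = 3552 + 1060 + 9321 = 13933
ΣP(2005)Q(2005) = 437×8 + 8×106 + 635×13 = 3496 + 848 + 8255 = 12599
link = 13933/12599 = 1.105881
Chained index = 100 × 0.954504 × 1.092983 × 1.105881 = 115.3718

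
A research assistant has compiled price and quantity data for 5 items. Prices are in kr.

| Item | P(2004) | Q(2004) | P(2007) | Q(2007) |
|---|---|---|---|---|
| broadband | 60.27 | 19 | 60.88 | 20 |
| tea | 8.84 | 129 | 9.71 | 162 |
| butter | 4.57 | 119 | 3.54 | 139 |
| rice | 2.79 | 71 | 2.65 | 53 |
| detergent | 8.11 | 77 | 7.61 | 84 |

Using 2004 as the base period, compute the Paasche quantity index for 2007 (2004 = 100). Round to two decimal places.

112.70

Paasche quantity index uses current-period prices as weights.
ΣP(2007)·Q(2007) = 60.88×20 + 9.71×162 + 3.54×139 + 2.65×53 + 7.61×84 = 1217.6 + 1573.02 + 492.06 + 140.45 + 639.24 = 4062.37
ΣP(2007)·Q(2004) = 60.88×19 + 9.71×129 + 3.54×119 + 2.65×71 + 7.61×77 = 1156.72 + 1252.59 + 421.26 + 188.15 + 585.97 = 3604.69
Index = 4062.37 / 3604.69 × 100 = 112.6968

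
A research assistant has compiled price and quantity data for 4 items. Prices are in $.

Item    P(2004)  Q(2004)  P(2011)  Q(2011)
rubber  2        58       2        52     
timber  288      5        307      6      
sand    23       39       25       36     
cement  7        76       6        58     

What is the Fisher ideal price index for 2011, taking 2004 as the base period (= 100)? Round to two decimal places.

103.71

Laspeyres component (base-period weights):
ΣP(2011)Q(2004) = 2×58 + 307×5 + 25×39 + 6×76 = 116 + 1535 + 975 + 456 = 3082
ΣP(2004)Q(2004) = 2×58 + 288×5 + 23×39 + 7×76 = 116 + 1440 + 897 + 532 = 2985
L = 3082 / 2985 × 100 = 103.2496
Paasche component (current-period weights):
ΣP(2011)Q(2011) = 2×52 + 307×6 + 25×36 + 6×58 = 104 + 1842 + 900 + 348 = 3194
ΣP(2004)Q(2011) = 2×52 + 288×6 + 23×36 + 7×58 = 104 + 1728 + 828 + 406 = 3066
P = 3194 / 3066 × 100 = 104.1748
Fisher = √(L × P) = √(103.2496 × 104.1748) = 103.7112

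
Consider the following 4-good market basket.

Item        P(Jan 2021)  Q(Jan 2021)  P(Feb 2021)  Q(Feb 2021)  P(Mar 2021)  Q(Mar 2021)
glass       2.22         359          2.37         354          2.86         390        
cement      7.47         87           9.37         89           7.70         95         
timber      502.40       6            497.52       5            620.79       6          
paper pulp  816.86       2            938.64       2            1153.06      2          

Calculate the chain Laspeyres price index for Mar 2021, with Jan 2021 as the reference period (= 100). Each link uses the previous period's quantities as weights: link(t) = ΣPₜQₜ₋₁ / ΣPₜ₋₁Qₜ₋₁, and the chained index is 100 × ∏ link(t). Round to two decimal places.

126.09

Link Jan 2021→Feb 2021:
ΣP(Feb 2021)Q(Jan 2021) = 2.37×359 + 9.37×87 + 497.52×6 + 938.64×2 = 850.83 + 815.19 + 2985.12 + 1877.28 = 6528.42
ΣP(Jan 2021)Q(Jan 2021) = 2.22×359 + 7.47×87 + 502.40×6 + 816.86×2 = 796.98 + 649.89 + 3014.4 + 1633.72 = 6094.99
link = 6528.42/6094.99 = 1.071113
Link Feb 2021→Mar 2021:
ΣP(Mar 2021)Q(Feb 2021) = 2.86×354 + 7.70×89 + 620.79×5 + 1153.06×2 = 1012.44 + 685.3 + 3103.95 + 2306.12 = 7107.81
ΣP(Feb 2021)Q(Feb 2021) = 2.37×354 + 9.37×89 + 497.52×5 + 938.64×2 = 838.98 + 833.93 + 2487.6 + 1877.28 = 6037.79
link = 7107.81/6037.79 = 1.177220
Chained index = 100 × 1.071113 × 1.177220 = 126.0936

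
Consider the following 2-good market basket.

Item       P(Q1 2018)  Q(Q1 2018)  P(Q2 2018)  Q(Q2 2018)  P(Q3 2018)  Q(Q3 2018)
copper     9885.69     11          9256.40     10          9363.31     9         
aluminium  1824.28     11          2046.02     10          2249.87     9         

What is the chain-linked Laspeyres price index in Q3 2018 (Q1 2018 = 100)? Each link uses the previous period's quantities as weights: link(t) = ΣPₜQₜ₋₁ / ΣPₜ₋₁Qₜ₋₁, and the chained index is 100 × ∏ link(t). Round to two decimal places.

Link Q1 2018→Q2 2018:
ΣP(Q2 2018)Q(Q1 2018) = 9256.40×11 + 2046.02×11 = 101820.4 + 22506.22 = 124326.62
ΣP(Q1 2018)Q(Q1 2018) = 9885.69×11 + 1824.28×11 = 108742.59 + 20067.08 = 128809.67
link = 124326.62/128809.67 = 0.965196
Link Q2 2018→Q3 2018:
ΣP(Q3 2018)Q(Q2 2018) = 9363.31×10 + 2249.87×10 = 93633.1 + 22498.7 = 116131.8
ΣP(Q2 2018)Q(Q2 2018) = 9256.40×10 + 2046.02×10 = 92564 + 20460.2 = 113024.2
link = 116131.8/113024.2 = 1.027495
Chained index = 100 × 0.965196 × 1.027495 = 99.1734

99.17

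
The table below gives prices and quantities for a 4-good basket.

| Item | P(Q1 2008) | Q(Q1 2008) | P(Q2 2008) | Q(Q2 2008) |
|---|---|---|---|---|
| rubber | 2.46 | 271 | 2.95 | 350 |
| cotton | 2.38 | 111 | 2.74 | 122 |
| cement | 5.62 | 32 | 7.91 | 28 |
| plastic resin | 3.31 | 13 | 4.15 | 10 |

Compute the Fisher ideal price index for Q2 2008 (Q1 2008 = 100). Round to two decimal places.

121.86

Laspeyres component (base-period weights):
ΣP(Q2 2008)Q(Q1 2008) = 2.95×271 + 2.74×111 + 7.91×32 + 4.15×13 = 799.45 + 304.14 + 253.12 + 53.95 = 1410.66
ΣP(Q1 2008)Q(Q1 2008) = 2.46×271 + 2.38×111 + 5.62×32 + 3.31×13 = 666.66 + 264.18 + 179.84 + 43.03 = 1153.71
L = 1410.66 / 1153.71 × 100 = 122.2716
Paasche component (current-period weights):
ΣP(Q2 2008)Q(Q2 2008) = 2.95×350 + 2.74×122 + 7.91×28 + 4.15×10 = 1032.5 + 334.28 + 221.48 + 41.5 = 1629.76
ΣP(Q1 2008)Q(Q2 2008) = 2.46×350 + 2.38×122 + 5.62×28 + 3.31×10 = 861 + 290.36 + 157.36 + 33.1 = 1341.82
P = 1629.76 / 1341.82 × 100 = 121.4589
Fisher = √(L × P) = √(122.2716 × 121.4589) = 121.8646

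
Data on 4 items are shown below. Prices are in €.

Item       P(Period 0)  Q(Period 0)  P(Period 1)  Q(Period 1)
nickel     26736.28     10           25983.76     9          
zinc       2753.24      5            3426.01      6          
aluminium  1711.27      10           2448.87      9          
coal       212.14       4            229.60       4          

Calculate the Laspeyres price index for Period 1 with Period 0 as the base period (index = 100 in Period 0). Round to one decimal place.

Laspeyres price index uses base-period quantities as weights.
ΣP(Period 1)·Q(Period 0) = 25983.76×10 + 3426.01×5 + 2448.87×10 + 229.60×4 = 259837.6 + 17130.05 + 24488.7 + 918.4 = 302374.75
ΣP(Period 0)·Q(Period 0) = 26736.28×10 + 2753.24×5 + 1711.27×10 + 212.14×4 = 267362.8 + 13766.2 + 17112.7 + 848.56 = 299090.26
Index = 302374.75 / 299090.26 × 100 = 101.0982

101.1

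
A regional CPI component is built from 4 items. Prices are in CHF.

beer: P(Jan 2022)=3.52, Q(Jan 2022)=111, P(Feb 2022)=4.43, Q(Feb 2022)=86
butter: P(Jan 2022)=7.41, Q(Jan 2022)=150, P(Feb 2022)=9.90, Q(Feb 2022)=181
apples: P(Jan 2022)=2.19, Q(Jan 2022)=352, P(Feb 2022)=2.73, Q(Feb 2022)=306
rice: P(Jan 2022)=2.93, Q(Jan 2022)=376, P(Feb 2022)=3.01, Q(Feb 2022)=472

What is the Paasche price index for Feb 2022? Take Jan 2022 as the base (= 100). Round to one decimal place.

Paasche price index uses current-period quantities as weights.
ΣP(Feb 2022)·Q(Feb 2022) = 4.43×86 + 9.90×181 + 2.73×306 + 3.01×472 = 380.98 + 1791.9 + 835.38 + 1420.72 = 4428.98
ΣP(Jan 2022)·Q(Feb 2022) = 3.52×86 + 7.41×181 + 2.19×306 + 2.93×472 = 302.72 + 1341.21 + 670.14 + 1382.96 = 3697.03
Index = 4428.98 / 3697.03 × 100 = 119.7983

119.8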